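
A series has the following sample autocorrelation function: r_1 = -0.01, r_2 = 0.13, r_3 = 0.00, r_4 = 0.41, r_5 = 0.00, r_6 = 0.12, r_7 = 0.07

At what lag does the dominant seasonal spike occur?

The largest autocorrelation is r_4 = 0.41; the remaining lags stay at or below 0.13.
The dominant spike at lag 4 indicates a seasonal period of 4.

4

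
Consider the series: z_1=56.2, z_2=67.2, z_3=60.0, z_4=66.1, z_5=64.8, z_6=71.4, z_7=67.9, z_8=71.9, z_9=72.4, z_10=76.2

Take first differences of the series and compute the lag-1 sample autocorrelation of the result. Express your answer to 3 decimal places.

-0.746

First differences Δz: 11.0, -7.2, 6.1, -1.3, 6.6, -3.5, 4.0, 0.5, 3.8
Mean of differences = 2.2222
Numerator Σ(Δz_t−Δz̄)(Δz_{t+1}−Δz̄) = -189.3238
Denominator Σ(Δz_t−Δz̄)² = 253.7956
r_1(Δz) = -189.3238 / 253.7956 = -0.746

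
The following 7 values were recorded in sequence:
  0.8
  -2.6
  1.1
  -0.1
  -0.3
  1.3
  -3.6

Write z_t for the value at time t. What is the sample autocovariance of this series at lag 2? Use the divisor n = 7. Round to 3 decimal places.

0.233

Mean z̄ = (0.8 − 2.6 + 1.1 − 0.1 − 0.3 + 1.3 − 3.6)/7 = -0.4857
Σ_{t=1}^{5}(z_t−z̄)(z_{t+2}−z̄) = 1.6282
γ_2 = 1.6282 / 7 = 0.233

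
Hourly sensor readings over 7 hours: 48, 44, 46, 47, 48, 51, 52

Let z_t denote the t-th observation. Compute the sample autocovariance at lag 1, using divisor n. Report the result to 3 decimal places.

Mean z̄ = (48 + 44 + 46 + 47 + 48 + 51 + 52)/7 = 48.0000
Deviations: 0.0000, -4.0000, -2.0000, -1.0000, 0.0000, 3.0000, 4.0000
Σ_{t=1}^{6}(z_t−z̄)(z_{t+1}−z̄) = 22.0000
γ_1 = 22.0000 / 7 = 3.143

3.143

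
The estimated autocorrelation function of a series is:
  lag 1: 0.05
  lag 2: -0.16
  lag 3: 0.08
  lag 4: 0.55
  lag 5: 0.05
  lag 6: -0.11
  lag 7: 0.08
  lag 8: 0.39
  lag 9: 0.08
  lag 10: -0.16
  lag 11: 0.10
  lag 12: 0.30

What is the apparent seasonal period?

The largest autocorrelation is r_4 = 0.55, with weaker echoes at lags 8 (0.39) and 12 (0.30); the remaining lags stay at or below 0.10.
The dominant spike at lag 4 indicates a seasonal period of 4.

4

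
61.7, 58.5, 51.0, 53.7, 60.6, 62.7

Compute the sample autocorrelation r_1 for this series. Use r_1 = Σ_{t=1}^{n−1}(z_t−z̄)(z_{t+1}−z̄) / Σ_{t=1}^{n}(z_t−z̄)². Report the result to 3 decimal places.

Mean z̄ = (61.7 + 58.5 + 51.0 + 53.7 + 60.6 + 62.7)/6 = 58.0333
Deviations from mean: 3.6667, 0.4667, -7.0333, -4.3333, 2.5667, 4.6667
Σ(z_t−z̄)(z_{t+1}−z̄) = (1.7111) + (-3.2822) + (30.4778) + (-11.1222) + (11.9778) = 29.7622
Denominator Σ(z_t−z̄)² = 110.2733
r_1 = 29.7622 / 110.2733 = 0.270

0.270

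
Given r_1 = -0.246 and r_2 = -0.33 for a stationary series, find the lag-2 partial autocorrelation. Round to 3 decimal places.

φ_{22} = (r_2 − r_1²) / (1 − r_1²)
r_1² = (-0.246)² = 0.060516
Numerator = -0.33 − 0.0605 = -0.3905; denominator = 1 − 0.0605 = 0.9395
φ_{22} = -0.3905 / 0.9395 = -0.416

-0.416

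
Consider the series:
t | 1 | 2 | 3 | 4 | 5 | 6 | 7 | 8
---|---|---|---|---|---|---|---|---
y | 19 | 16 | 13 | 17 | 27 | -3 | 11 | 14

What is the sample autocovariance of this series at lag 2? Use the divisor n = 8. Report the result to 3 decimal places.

-12.703

Mean ȳ = (19 + 16 + 13 + 17 + 27 − 3 + 11 + 14)/8 = 14.2500
Σ_{t=1}^{6}(y_t−ȳ)(y_{t+2}−ȳ) = -101.6250
γ_2 = -101.6250 / 8 = -12.703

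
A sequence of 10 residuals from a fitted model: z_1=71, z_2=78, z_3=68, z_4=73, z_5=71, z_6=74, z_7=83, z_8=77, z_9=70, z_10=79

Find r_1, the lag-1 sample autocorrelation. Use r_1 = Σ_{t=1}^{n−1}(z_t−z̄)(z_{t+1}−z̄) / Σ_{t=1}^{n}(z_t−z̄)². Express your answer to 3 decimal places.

-0.164

Mean z̄ = (71 + 78 + 68 + 73 + 71 + 74 + 83 + 77 + 70 + 79)/10 = 74.4000
Numerator Σ_{t=1}^{9}(z_t−z̄)(z_{t+1}−z̄) = -32.9600
Denominator Σ(z_t−z̄)² = 200.4000
r_1 = -32.9600 / 200.4000 = -0.164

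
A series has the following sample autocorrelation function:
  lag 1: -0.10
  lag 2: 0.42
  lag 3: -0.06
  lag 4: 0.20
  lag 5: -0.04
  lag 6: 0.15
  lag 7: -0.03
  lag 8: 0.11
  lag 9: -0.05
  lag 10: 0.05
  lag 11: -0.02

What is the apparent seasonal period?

2

The largest autocorrelation is r_2 = 0.42, with weaker echoes at lags 4 (0.20) and 6 (0.15); the remaining lags stay at or below 0.11.
The dominant spike at lag 2 indicates a seasonal period of 2.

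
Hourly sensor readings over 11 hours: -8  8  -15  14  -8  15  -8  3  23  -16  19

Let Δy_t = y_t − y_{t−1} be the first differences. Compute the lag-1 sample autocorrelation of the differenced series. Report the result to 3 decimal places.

First differences Δy: 16, -23, 29, -22, 23, -23, 11, 20, -39, 35
Mean of differences = 2.7000
Numerator Σ(Δy_t−Δȳ)(Δy_{t+1}−Δȳ) = -4828.4900
Denominator Σ(Δy_t−Δȳ)² = 6362.1000
r_1(Δy) = -4828.4900 / 6362.1000 = -0.759

-0.759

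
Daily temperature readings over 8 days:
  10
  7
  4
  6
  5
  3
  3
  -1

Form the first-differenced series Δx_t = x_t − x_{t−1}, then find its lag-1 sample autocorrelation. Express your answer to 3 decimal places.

-0.224

First differences Δx: -3, -3, 2, -1, -2, 0, -4
Mean of differences = -1.5714
Numerator Σ(Δx_t−Δx̄)(Δx_{t+1}−Δx̄) = -5.7551
Denominator Σ(Δx_t−Δx̄)² = 25.7143
r_1(Δx) = -5.7551 / 25.7143 = -0.224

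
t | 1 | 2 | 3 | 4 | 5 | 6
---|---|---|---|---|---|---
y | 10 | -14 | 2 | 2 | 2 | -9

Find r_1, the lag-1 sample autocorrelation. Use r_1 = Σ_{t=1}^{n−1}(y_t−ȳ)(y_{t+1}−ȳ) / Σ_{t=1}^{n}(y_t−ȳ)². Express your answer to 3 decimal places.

-0.495

Mean ȳ = (10 − 14 + 2 + 2 + 2 − 9)/6 = -1.1667
Deviations from mean: 11.1667, -12.8333, 3.1667, 3.1667, 3.1667, -7.8333
Σ(y_t−ȳ)(y_{t+1}−ȳ) = (-143.3056) + (-40.6389) + (10.0278) + (10.0278) + (-24.8056) = -188.6944
Denominator Σ(y_t−ȳ)² = 380.8333
r_1 = -188.6944 / 380.8333 = -0.495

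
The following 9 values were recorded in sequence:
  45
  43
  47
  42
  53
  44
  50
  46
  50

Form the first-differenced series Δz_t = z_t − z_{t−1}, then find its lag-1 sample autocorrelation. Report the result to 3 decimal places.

First differences Δz: -2, 4, -5, 11, -9, 6, -4, 4
Mean of differences = 0.6250
Numerator Σ(Δz_t−Δz̄)(Δz_{t+1}−Δz̄) = -278.2656
Denominator Σ(Δz_t−Δz̄)² = 311.8750
r_1(Δz) = -278.2656 / 311.8750 = -0.892

-0.892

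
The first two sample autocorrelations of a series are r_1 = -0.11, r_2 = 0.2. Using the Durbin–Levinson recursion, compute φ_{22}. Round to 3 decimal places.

φ_{22} = (r_2 − r_1²) / (1 − r_1²)
r_1² = (-0.11)² = 0.0121
Numerator = 0.2 − 0.0121 = 0.1879; denominator = 1 − 0.0121 = 0.9879
φ_{22} = 0.1879 / 0.9879 = 0.190

0.190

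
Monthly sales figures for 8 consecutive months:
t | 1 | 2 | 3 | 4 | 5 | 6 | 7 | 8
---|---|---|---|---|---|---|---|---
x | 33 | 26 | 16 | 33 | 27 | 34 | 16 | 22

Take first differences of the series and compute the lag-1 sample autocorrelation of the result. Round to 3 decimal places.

-0.573

First differences Δx: -7, -10, 17, -6, 7, -18, 6
Mean of differences = -1.5714
Numerator Σ(Δx_t−Δx̄)(Δx_{t+1}−Δx̄) = -496.1837
Denominator Σ(Δx_t−Δx̄)² = 865.7143
r_1(Δx) = -496.1837 / 865.7143 = -0.573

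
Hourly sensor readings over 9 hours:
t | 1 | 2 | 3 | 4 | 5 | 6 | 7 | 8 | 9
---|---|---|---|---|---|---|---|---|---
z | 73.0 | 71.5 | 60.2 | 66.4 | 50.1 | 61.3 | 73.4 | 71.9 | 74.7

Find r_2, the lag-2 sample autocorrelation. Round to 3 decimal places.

-0.024

Mean z̄ = (73.0 + 71.5 + 60.2 + 66.4 + 50.1 + 61.3 + 73.4 + 71.9 + 74.7)/9 = 66.9444
Numerator Σ_{t=1}^{7}(z_t−z̄)(z_{t+2}−z̄) = -13.2873
Denominator Σ(z_t−z̄)² = 545.1822
r_2 = -13.2873 / 545.1822 = -0.024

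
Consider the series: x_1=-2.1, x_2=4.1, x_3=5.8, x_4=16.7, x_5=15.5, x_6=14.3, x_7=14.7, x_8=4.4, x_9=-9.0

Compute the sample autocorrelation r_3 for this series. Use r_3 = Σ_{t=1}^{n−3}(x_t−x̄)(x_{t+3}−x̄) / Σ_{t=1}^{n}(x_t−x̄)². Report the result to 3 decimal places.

Mean x̄ = (-2.1 + 4.1 + 5.8 + 16.7 + 15.5 + 14.3 + 14.7 + 4.4 − 9.0)/9 = 7.1556
Numerator Σ_{t=1}^{6}(x_t−x̄)(x_{t+3}−x̄) = -189.9293
Denominator Σ(x_t−x̄)² = 634.1222
r_3 = -189.9293 / 634.1222 = -0.300

-0.300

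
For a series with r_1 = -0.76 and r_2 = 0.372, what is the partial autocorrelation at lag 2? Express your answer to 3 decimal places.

-0.487

φ_{22} = (r_2 − r_1²) / (1 − r_1²)
r_1² = (-0.76)² = 0.5776
Numerator = 0.372 − 0.5776 = -0.2056; denominator = 1 − 0.5776 = 0.4224
φ_{22} = -0.2056 / 0.4224 = -0.487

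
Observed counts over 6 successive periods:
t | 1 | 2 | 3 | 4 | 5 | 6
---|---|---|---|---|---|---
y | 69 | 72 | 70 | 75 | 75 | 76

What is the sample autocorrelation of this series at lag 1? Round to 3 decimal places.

0.256

Mean ȳ = (69 + 72 + 70 + 75 + 75 + 76)/6 = 72.8333
Deviations from mean: -3.8333, -0.8333, -2.8333, 2.1667, 2.1667, 3.1667
Σ(y_t−ȳ)(y_{t+1}−ȳ) = (3.1944) + (2.3611) + (-6.1389) + (4.6944) + (6.8611) = 10.9722
Denominator Σ(y_t−ȳ)² = 42.8333
r_1 = 10.9722 / 42.8333 = 0.256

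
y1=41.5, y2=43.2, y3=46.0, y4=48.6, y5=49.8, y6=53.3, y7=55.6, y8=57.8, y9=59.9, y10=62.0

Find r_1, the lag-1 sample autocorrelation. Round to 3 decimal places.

Mean ȳ = (41.5 + 43.2 + 46.0 + 48.6 + 49.8 + 53.3 + 55.6 + 57.8 + 59.9 + 62.0)/10 = 51.7700
Numerator Σ_{t=1}^{9}(y_t−ȳ)(y_{t+1}−ȳ) = 320.1331
Denominator Σ(y_t−ȳ)² = 450.2610
r_1 = 320.1331 / 450.2610 = 0.711

0.711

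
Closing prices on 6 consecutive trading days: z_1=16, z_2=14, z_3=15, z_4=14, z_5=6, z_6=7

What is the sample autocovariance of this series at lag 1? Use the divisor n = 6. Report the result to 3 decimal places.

Mean z̄ = (16 + 14 + 15 + 14 + 6 + 7)/6 = 12.0000
Deviations: 4.0000, 2.0000, 3.0000, 2.0000, -6.0000, -5.0000
Σ_{t=1}^{5}(z_t−z̄)(z_{t+1}−z̄) = 38.0000
γ_1 = 38.0000 / 6 = 6.333

6.333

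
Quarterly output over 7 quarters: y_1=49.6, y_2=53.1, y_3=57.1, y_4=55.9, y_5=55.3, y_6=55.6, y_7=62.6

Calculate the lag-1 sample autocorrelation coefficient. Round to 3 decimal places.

Mean ȳ = (49.6 + 53.1 + 57.1 + 55.9 + 55.3 + 55.6 + 62.6)/7 = 55.6000
Deviations from mean: -6.0000, -2.5000, 1.5000, 0.3000, -0.3000, 0.0000, 7.0000
Σ(y_t−ȳ)(y_{t+1}−ȳ) = (15.0000) + (-3.7500) + (0.4500) + (-0.0900) + (0.0000) + (0.0000) = 11.6100
Denominator Σ(y_t−ȳ)² = 93.6800
r_1 = 11.6100 / 93.6800 = 0.124

0.124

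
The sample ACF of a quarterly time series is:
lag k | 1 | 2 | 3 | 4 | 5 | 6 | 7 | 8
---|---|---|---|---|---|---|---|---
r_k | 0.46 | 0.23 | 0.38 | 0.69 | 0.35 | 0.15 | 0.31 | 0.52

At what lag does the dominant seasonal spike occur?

The largest autocorrelation is r_4 = 0.69, with a weaker echo at lag 8 (0.52); the remaining lags stay at or below 0.46. The elevated value at lag 1 (0.46), dropping to 0.23 at lag 2, reflects decaying short-term dependence rather than seasonality.
The dominant spike at lag 4 indicates a seasonal period of 4.

4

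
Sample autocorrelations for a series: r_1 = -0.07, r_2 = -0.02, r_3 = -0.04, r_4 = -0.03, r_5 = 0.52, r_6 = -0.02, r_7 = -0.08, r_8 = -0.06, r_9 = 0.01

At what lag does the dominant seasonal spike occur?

The largest autocorrelation is r_5 = 0.52; the remaining lags stay at or below 0.01.
The dominant spike at lag 5 indicates a seasonal period of 5.

5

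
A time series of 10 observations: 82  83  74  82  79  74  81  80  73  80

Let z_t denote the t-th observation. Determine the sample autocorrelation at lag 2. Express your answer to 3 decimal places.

Mean z̄ = (82 + 83 + 74 + 82 + 79 + 74 + 81 + 80 + 73 + 80)/10 = 78.8000
Numerator Σ_{t=1}^{8}(z_t−z̄)(z_{t+2}−z̄) = -34.8800
Denominator Σ(z_t−z̄)² = 125.6000
r_2 = -34.8800 / 125.6000 = -0.278

-0.278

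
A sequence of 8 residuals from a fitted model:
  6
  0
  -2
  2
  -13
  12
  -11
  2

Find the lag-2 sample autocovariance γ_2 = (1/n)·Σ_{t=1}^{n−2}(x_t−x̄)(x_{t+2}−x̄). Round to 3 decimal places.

25.500

Mean x̄ = (6 + 0 − 2 + 2 − 13 + 12 − 11 + 2)/8 = -0.5000
Σ_{t=1}^{6}(x_t−x̄)(x_{t+2}−x̄) = 204.0000
γ_2 = 204.0000 / 8 = 25.500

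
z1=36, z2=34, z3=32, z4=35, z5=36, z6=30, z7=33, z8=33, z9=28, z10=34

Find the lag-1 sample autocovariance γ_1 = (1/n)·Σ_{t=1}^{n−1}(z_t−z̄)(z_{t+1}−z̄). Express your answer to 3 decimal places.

Mean z̄ = (36 + 34 + 32 + 35 + 36 + 30 + 33 + 33 + 28 + 34)/10 = 33.1000
Σ_{t=1}^{9}(z_t−z̄)(z_{t+1}−z̄) = -7.7100
γ_1 = -7.7100 / 10 = -0.771

-0.771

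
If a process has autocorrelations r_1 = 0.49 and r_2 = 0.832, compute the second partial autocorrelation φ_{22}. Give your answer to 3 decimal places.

0.779

φ_{22} = (r_2 − r_1²) / (1 − r_1²)
r_1² = (0.49)² = 0.2401
Numerator = 0.832 − 0.2401 = 0.5919; denominator = 1 − 0.2401 = 0.7599
φ_{22} = 0.5919 / 0.7599 = 0.779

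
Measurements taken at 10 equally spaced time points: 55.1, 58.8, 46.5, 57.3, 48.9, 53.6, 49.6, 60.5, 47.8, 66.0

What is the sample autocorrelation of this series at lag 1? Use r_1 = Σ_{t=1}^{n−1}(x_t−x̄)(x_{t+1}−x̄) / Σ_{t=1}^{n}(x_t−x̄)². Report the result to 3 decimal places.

Mean x̄ = (55.1 + 58.8 + 46.5 + 57.3 + 48.9 + 53.6 + 49.6 + 60.5 + 47.8 + 66.0)/10 = 54.4100
Numerator Σ_{t=1}^{9}(x_t−x̄)(x_{t+1}−x̄) = -208.2781
Denominator Σ(x_t−x̄)² = 359.9290
r_1 = -208.2781 / 359.9290 = -0.579

-0.579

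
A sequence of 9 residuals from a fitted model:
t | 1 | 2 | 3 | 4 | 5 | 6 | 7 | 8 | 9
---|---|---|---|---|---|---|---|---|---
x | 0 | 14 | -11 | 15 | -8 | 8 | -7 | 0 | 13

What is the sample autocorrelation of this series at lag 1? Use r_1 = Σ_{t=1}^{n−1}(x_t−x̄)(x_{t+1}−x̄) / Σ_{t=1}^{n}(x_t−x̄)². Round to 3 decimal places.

-0.723

Mean x̄ = (0 + 14 − 11 + 15 − 8 + 8 − 7 + 0 + 13)/9 = 2.6667
Numerator Σ_{t=1}^{8}(x_t−x̄)(x_{t+1}−x̄) = -595.4444
Denominator Σ(x_t−x̄)² = 824.0000
r_1 = -595.4444 / 824.0000 = -0.723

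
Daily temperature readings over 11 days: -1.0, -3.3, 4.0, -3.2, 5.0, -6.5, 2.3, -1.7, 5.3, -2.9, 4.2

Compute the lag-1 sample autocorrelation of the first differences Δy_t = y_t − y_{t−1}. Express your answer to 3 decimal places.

First differences Δy: -2.3, 7.3, -7.2, 8.2, -11.5, 8.8, -4.0, 7.0, -8.2, 7.1
Mean of differences = 0.5200
Numerator Σ(Δy_t−Δȳ)(Δy_{t+1}−Δȳ) = -503.1884
Denominator Σ(Δy_t−Δȳ)² = 567.2960
r_1(Δy) = -503.1884 / 567.2960 = -0.887

-0.887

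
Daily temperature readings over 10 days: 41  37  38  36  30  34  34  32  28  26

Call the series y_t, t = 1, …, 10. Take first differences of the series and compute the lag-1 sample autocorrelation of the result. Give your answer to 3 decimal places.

-0.275

First differences Δy: -4, 1, -2, -6, 4, 0, -2, -4, -2
Mean of differences = -1.6667
Numerator Σ(Δy_t−Δȳ)(Δy_{t+1}−Δȳ) = -19.7778
Denominator Σ(Δy_t−Δȳ)² = 72.0000
r_1(Δy) = -19.7778 / 72.0000 = -0.275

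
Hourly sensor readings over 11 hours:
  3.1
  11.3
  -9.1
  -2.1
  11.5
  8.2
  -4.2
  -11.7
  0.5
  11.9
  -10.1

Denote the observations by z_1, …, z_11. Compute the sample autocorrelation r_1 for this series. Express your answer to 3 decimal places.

-0.121

Mean z̄ = (3.1 + 11.3 − 9.1 − 2.1 + 11.5 + 8.2 − 4.2 − 11.7 + 0.5 + 11.9 − 10.1)/11 = 0.8455
Numerator Σ_{t=1}^{10}(z_t−z̄)(z_{t+1}−z̄) = -98.4257
Denominator Σ(z_t−z̄)² = 814.5473
r_1 = -98.4257 / 814.5473 = -0.121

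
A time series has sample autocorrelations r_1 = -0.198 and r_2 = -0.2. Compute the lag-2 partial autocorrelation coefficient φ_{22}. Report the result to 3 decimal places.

φ_{22} = (r_2 − r_1²) / (1 − r_1²)
r_1² = (-0.198)² = 0.039204
Numerator = -0.2 − 0.0392 = -0.2392; denominator = 1 − 0.0392 = 0.9608
φ_{22} = -0.2392 / 0.9608 = -0.249

-0.249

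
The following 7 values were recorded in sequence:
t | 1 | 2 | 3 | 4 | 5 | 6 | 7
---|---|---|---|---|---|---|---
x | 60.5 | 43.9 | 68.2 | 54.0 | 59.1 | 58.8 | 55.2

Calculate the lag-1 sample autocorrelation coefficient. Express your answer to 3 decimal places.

-0.704

Mean x̄ = (60.5 + 43.9 + 68.2 + 54.0 + 59.1 + 58.8 + 55.2)/7 = 57.1000
Deviations from mean: 3.4000, -13.2000, 11.1000, -3.1000, 2.0000, 1.7000, -1.9000
Σ(x_t−x̄)(x_{t+1}−x̄) = (-44.8800) + (-146.5200) + (-34.4100) + (-6.2000) + (3.4000) + (-3.2300) = -231.8400
Denominator Σ(x_t−x̄)² = 329.1200
r_1 = -231.8400 / 329.1200 = -0.704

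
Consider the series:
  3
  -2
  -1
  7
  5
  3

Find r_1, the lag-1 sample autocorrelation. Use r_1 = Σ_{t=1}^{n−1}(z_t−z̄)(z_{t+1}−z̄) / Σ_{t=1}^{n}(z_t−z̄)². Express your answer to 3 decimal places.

0.172

Mean z̄ = (3 − 2 − 1 + 7 + 5 + 3)/6 = 2.5000
Deviations from mean: 0.5000, -4.5000, -3.5000, 4.5000, 2.5000, 0.5000
Numerator Σ_{t=1}^{5}(z_t−z̄)(z_{t+1}−z̄) = 10.2500
Denominator Σ(z_t−z̄)² = 59.5000
r_1 = 10.2500 / 59.5000 = 0.172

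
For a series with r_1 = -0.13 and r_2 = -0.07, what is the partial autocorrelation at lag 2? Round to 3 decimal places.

φ_{22} = (r_2 − r_1²) / (1 − r_1²)
r_1² = (-0.13)² = 0.0169
Numerator = -0.07 − 0.0169 = -0.0869; denominator = 1 − 0.0169 = 0.9831
φ_{22} = -0.0869 / 0.9831 = -0.088

-0.088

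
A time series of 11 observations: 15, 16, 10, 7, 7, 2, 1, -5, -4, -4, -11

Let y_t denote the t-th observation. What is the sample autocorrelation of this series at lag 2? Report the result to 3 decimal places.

Mean ȳ = (15 + 16 + 10 + 7 + 7 + 2 + 1 − 5 − 4 − 4 − 11)/11 = 3.0909
Numerator Σ_{t=1}^{9}(y_t−ȳ)(y_{t+2}−ȳ) = 328.2562
Denominator Σ(y_t−ȳ)² = 756.9091
r_2 = 328.2562 / 756.9091 = 0.434

0.434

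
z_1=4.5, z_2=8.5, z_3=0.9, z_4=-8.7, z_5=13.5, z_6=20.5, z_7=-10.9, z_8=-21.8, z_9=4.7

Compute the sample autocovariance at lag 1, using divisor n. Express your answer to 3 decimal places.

Mean z̄ = (4.5 + 8.5 + 0.9 − 8.7 + 13.5 + 20.5 − 10.9 − 21.8 + 4.7)/9 = 1.2444
Σ_{t=1}^{8}(z_t−z̄)(z_{t+1}−z̄) = 105.0425
γ_1 = 105.0425 / 9 = 11.671

11.671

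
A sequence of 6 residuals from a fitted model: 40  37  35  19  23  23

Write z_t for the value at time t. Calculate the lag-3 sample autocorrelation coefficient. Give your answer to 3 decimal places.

-0.497

Mean z̄ = (40 + 37 + 35 + 19 + 23 + 23)/6 = 29.5000
Deviations from mean: 10.5000, 7.5000, 5.5000, -10.5000, -6.5000, -6.5000
Σ(z_t−z̄)(z_{t+3}−z̄) = (-110.2500) + (-48.7500) + (-35.7500) = -194.7500
Denominator Σ(z_t−z̄)² = 391.5000
r_3 = -194.7500 / 391.5000 = -0.497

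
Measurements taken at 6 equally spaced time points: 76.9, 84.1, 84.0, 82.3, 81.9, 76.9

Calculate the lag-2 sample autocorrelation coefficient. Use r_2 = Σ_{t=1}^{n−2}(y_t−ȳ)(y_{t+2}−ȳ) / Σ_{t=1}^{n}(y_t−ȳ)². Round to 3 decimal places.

Mean ȳ = (76.9 + 84.1 + 84.0 + 82.3 + 81.9 + 76.9)/6 = 81.0167
Deviations from mean: -4.1167, 3.0833, 2.9833, 1.2833, 0.8833, -4.1167
Σ(y_t−ȳ)(y_{t+2}−ȳ) = (-12.2814) + (3.9569) + (2.6353) + (-5.2831) = -10.9722
Denominator Σ(y_t−ȳ)² = 54.7283
r_2 = -10.9722 / 54.7283 = -0.200

-0.200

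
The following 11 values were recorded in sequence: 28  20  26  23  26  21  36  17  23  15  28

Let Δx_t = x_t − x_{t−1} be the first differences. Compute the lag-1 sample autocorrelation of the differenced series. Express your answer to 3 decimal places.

First differences Δx: -8, 6, -3, 3, -5, 15, -19, 6, -8, 13
Mean of differences = 0.0000
Numerator Σ(Δx_t−Δx̄)(Δx_{t+1}−Δx̄) = -716.0000
Denominator Σ(Δx_t−Δx̄)² = 998.0000
r_1(Δx) = -716.0000 / 998.0000 = -0.717

-0.717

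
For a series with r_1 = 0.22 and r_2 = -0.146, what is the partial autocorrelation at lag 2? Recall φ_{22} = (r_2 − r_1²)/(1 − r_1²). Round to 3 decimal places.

-0.204

φ_{22} = (r_2 − r_1²) / (1 − r_1²)
r_1² = (0.22)² = 0.0484
Numerator = -0.146 − 0.0484 = -0.1944; denominator = 1 − 0.0484 = 0.9516
φ_{22} = -0.1944 / 0.9516 = -0.204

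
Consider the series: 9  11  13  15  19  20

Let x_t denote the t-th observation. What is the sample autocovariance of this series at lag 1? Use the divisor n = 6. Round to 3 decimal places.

Mean x̄ = (9 + 11 + 13 + 15 + 19 + 20)/6 = 14.5000
Σ_{t=1}^{5}(x_t−x̄)(x_{t+1}−x̄) = 50.7500
γ_1 = 50.7500 / 6 = 8.458

8.458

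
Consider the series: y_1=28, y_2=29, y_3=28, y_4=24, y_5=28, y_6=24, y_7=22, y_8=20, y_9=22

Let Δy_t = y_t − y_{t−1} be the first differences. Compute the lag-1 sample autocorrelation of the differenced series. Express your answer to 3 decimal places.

-0.492

First differences Δy: 1, -1, -4, 4, -4, -2, -2, 2
Mean of differences = -0.7500
Numerator Σ(Δy_t−Δȳ)(Δy_{t+1}−Δȳ) = -28.3125
Denominator Σ(Δy_t−Δȳ)² = 57.5000
r_1(Δy) = -28.3125 / 57.5000 = -0.492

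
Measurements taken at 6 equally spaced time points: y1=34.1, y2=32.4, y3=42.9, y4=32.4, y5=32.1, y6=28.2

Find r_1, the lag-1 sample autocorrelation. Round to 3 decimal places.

Mean ȳ = (34.1 + 32.4 + 42.9 + 32.4 + 32.1 + 28.2)/6 = 33.6833
Deviations from mean: 0.4167, -1.2833, 9.2167, -1.2833, -1.5833, -5.4833
Σ(y_t−ȳ)(y_{t+1}−ȳ) = (-0.5347) + (-11.8281) + (-11.8281) + (2.0319) + (8.6819) = -13.4769
Denominator Σ(y_t−ȳ)² = 120.9883
r_1 = -13.4769 / 120.9883 = -0.111

-0.111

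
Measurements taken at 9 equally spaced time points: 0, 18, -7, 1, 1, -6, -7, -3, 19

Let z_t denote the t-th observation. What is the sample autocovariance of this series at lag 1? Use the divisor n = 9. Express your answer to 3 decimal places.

-14.425

Mean z̄ = (0 + 18 − 7 + 1 + 1 − 6 − 7 − 3 + 19)/9 = 1.7778
Σ_{t=1}^{8}(z_t−z̄)(z_{t+1}−z̄) = -129.8272
γ_1 = -129.8272 / 9 = -14.425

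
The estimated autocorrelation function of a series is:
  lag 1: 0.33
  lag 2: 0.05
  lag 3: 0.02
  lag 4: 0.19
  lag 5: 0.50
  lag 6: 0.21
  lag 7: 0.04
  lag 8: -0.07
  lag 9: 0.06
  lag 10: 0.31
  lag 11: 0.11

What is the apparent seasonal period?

5

The largest autocorrelation is r_5 = 0.50; the remaining lags stay at or below 0.33. The elevated value at lag 1 (0.33), dropping to 0.05 at lag 2, reflects decaying short-term dependence rather than seasonality.
The dominant spike at lag 5 indicates a seasonal period of 5.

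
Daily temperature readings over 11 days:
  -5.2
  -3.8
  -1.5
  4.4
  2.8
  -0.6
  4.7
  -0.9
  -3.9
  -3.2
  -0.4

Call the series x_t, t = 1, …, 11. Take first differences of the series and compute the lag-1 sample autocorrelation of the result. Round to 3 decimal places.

First differences Δx: 1.4, 2.3, 5.9, -1.6, -3.4, 5.3, -5.6, -3.0, 0.7, 2.8
Mean of differences = 0.4800
Numerator Σ(Δx_t−Δx̄)(Δx_{t+1}−Δx̄) = -18.7684
Denominator Σ(Δx_t−Δx̄)² = 130.6560
r_1(Δx) = -18.7684 / 130.6560 = -0.144

-0.144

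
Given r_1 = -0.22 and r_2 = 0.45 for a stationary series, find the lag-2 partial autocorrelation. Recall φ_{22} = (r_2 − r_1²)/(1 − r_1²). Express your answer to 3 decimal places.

φ_{22} = (r_2 − r_1²) / (1 − r_1²)
r_1² = (-0.22)² = 0.0484
Numerator = 0.45 − 0.0484 = 0.4016; denominator = 1 − 0.0484 = 0.9516
φ_{22} = 0.4016 / 0.9516 = 0.422

0.422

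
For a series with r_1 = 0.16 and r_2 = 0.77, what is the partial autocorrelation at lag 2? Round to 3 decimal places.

0.764

φ_{22} = (r_2 − r_1²) / (1 − r_1²)
r_1² = (0.16)² = 0.0256
Numerator = 0.77 − 0.0256 = 0.7444; denominator = 1 − 0.0256 = 0.9744
φ_{22} = 0.7444 / 0.9744 = 0.764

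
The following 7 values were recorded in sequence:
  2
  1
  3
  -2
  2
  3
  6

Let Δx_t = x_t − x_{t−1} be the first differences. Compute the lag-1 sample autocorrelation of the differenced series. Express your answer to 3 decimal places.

-0.502

First differences Δx: -1, 2, -5, 4, 1, 3
Mean of differences = 0.6667
Numerator Σ(Δx_t−Δx̄)(Δx_{t+1}−Δx̄) = -26.7778
Denominator Σ(Δx_t−Δx̄)² = 53.3333
r_1(Δx) = -26.7778 / 53.3333 = -0.502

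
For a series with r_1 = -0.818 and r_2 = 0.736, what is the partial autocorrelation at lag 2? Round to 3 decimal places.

φ_{22} = (r_2 − r_1²) / (1 − r_1²)
r_1² = (-0.818)² = 0.669124
Numerator = 0.736 − 0.6691 = 0.0669; denominator = 1 − 0.6691 = 0.3309
φ_{22} = 0.0669 / 0.3309 = 0.202

0.202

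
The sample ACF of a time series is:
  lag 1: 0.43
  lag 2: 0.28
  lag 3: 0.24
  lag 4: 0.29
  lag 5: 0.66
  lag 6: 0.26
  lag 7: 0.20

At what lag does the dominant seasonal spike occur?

The largest autocorrelation is r_5 = 0.66; the remaining lags stay at or below 0.43. The elevated value at lag 1 (0.43), dropping to 0.28 at lag 2, reflects decaying short-term dependence rather than seasonality.
The dominant spike at lag 5 indicates a seasonal period of 5.

5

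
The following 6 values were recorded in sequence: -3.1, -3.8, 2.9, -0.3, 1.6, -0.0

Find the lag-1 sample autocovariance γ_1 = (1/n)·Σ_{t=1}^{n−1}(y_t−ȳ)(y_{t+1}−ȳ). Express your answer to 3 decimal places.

Mean ȳ = (-3.1 − 3.8 + 2.9 − 0.3 + 1.6 − 0.0)/6 = -0.4500
Deviations: -2.6500, -3.3500, 3.3500, 0.1500, 2.0500, 0.4500
Σ_{t=1}^{5}(y_t−ȳ)(y_{t+1}−ȳ) = -0.6125
γ_1 = -0.6125 / 6 = -0.102

-0.102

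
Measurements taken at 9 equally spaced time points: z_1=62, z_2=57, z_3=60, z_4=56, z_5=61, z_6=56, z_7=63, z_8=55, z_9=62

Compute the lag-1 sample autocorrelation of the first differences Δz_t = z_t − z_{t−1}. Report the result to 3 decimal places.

-0.836

First differences Δz: -5, 3, -4, 5, -5, 7, -8, 7
Mean of differences = 0.0000
Numerator Σ(Δz_t−Δz̄)(Δz_{t+1}−Δz̄) = -219.0000
Denominator Σ(Δz_t−Δz̄)² = 262.0000
r_1(Δz) = -219.0000 / 262.0000 = -0.836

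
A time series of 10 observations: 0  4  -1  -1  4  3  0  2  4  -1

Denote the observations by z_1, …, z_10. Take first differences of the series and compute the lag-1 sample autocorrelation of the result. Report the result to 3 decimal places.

-0.312

First differences Δz: 4, -5, 0, 5, -1, -3, 2, 2, -5
Mean of differences = -0.1111
Numerator Σ(Δz_t−Δz̄)(Δz_{t+1}−Δz̄) = -34.0123
Denominator Σ(Δz_t−Δz̄)² = 108.8889
r_1(Δz) = -34.0123 / 108.8889 = -0.312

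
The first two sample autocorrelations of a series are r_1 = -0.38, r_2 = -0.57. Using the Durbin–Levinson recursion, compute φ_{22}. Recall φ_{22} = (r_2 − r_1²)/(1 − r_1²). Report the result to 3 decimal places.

φ_{22} = (r_2 − r_1²) / (1 − r_1²)
r_1² = (-0.38)² = 0.1444
Numerator = -0.57 − 0.1444 = -0.7144; denominator = 1 − 0.1444 = 0.8556
φ_{22} = -0.7144 / 0.8556 = -0.835

-0.835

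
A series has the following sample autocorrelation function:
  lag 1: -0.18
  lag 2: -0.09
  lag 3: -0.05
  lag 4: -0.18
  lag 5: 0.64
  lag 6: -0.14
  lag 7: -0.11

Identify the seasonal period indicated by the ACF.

5

The largest autocorrelation is r_5 = 0.64; the remaining lags stay at or below -0.05.
The dominant spike at lag 5 indicates a seasonal period of 5.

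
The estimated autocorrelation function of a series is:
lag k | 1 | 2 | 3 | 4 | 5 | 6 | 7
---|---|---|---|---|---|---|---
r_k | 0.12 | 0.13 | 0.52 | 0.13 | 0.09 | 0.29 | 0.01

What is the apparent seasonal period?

The largest autocorrelation is r_3 = 0.52, with a weaker echo at lag 6 (0.29); the remaining lags stay at or below 0.13.
The dominant spike at lag 3 indicates a seasonal period of 3.

3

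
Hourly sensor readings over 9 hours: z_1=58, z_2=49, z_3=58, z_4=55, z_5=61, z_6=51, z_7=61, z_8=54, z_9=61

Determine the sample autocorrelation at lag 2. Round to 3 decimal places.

0.518

Mean z̄ = (58 + 49 + 58 + 55 + 61 + 51 + 61 + 54 + 61)/9 = 56.4444
Σ(z_t−z̄)(z_{t+2}−z̄) = (2.4198) + (10.7531) + (7.0864) + (7.8642) + (20.7531) + (13.3086) + (20.7531) = 82.9383
Denominator Σ(z_t−z̄)² = 160.2222
r_2 = 82.9383 / 160.2222 = 0.518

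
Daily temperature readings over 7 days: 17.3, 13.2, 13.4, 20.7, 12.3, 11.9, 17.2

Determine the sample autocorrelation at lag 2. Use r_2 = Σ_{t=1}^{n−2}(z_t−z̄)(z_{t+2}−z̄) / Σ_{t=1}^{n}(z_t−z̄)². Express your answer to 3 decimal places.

-0.514

Mean z̄ = (17.3 + 13.2 + 13.4 + 20.7 + 12.3 + 11.9 + 17.2)/7 = 15.1429
Deviations from mean: 2.1571, -1.9429, -1.7429, 5.5571, -2.8429, -3.2429, 2.0571
Σ(z_t−z̄)(z_{t+2}−z̄) = (-3.7596) + (-10.7967) + (4.9547) + (-18.0210) + (-5.8482) = -33.4708
Denominator Σ(z_t−z̄)² = 65.1771
r_2 = -33.4708 / 65.1771 = -0.514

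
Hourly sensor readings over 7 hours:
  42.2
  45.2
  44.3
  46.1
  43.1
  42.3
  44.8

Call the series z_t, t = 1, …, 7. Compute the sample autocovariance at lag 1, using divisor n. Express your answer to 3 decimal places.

Mean z̄ = (42.2 + 45.2 + 44.3 + 46.1 + 43.1 + 42.3 + 44.8)/7 = 44.0000
Deviations: -1.8000, 1.2000, 0.3000, 2.1000, -0.9000, -1.7000, 0.8000
Σ_{t=1}^{6}(z_t−z̄)(z_{t+1}−z̄) = -2.8900
γ_1 = -2.8900 / 7 = -0.413

-0.413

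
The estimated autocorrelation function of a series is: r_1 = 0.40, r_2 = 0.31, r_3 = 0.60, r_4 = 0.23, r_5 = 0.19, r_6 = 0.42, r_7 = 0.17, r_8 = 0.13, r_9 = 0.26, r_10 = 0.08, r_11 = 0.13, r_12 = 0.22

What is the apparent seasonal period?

The largest autocorrelation is r_3 = 0.60, with a weaker echo at lag 6 (0.42); the remaining lags stay at or below 0.40. The elevated value at lag 1 (0.40), dropping to 0.31 at lag 2, reflects decaying short-term dependence rather than seasonality.
The dominant spike at lag 3 indicates a seasonal period of 3.

3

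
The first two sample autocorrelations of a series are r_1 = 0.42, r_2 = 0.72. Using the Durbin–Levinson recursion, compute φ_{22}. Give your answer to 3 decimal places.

0.660

φ_{22} = (r_2 − r_1²) / (1 − r_1²)
r_1² = (0.42)² = 0.1764
Numerator = 0.72 − 0.1764 = 0.5436; denominator = 1 − 0.1764 = 0.8236
φ_{22} = 0.5436 / 0.8236 = 0.660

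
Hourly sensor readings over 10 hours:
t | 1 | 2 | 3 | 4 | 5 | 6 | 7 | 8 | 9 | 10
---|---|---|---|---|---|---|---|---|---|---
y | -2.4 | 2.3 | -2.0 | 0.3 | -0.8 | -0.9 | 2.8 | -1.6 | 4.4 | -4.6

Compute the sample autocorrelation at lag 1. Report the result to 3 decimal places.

-0.650

Mean ȳ = (-2.4 + 2.3 − 2.0 + 0.3 − 0.8 − 0.9 + 2.8 − 1.6 + 4.4 − 4.6)/10 = -0.2500
Numerator Σ_{t=1}^{9}(y_t−ȳ)(y_{t+1}−ȳ) = -43.4575
Denominator Σ(y_t−ȳ)² = 66.8850
r_1 = -43.4575 / 66.8850 = -0.650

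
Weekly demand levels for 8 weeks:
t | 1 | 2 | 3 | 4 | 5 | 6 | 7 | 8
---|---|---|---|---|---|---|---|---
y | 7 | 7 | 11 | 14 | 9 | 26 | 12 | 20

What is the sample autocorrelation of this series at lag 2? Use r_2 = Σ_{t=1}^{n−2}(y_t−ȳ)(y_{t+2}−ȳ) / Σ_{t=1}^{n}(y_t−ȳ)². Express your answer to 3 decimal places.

Mean ȳ = (7 + 7 + 11 + 14 + 9 + 26 + 12 + 20)/8 = 13.2500
Deviations from mean: -6.2500, -6.2500, -2.2500, 0.7500, -4.2500, 12.7500, -1.2500, 6.7500
Numerator Σ_{t=1}^{6}(y_t−ȳ)(y_{t+2}−ȳ) = 119.8750
Denominator Σ(y_t−ȳ)² = 311.5000
r_2 = 119.8750 / 311.5000 = 0.385

0.385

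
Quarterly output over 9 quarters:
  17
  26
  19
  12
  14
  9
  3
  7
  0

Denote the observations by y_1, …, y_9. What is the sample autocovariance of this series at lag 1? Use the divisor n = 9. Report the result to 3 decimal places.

32.739

Mean ȳ = (17 + 26 + 19 + 12 + 14 + 9 + 3 + 7 + 0)/9 = 11.8889
Σ_{t=1}^{8}(y_t−ȳ)(y_{t+1}−ȳ) = 294.6543
γ_1 = 294.6543 / 9 = 32.739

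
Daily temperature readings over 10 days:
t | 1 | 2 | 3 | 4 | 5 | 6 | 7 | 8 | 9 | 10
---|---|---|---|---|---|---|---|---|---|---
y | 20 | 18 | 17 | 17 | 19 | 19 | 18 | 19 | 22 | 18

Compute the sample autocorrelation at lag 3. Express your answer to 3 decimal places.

Mean ȳ = (20 + 18 + 17 + 17 + 19 + 19 + 18 + 19 + 22 + 18)/10 = 18.7000
Σ(y_t−ȳ)(y_{t+3}−ȳ) = (-2.2100) + (-0.2100) + (-0.5100) + (1.1900) + (0.0900) + (0.9900) + (0.4900) = -0.1700
Denominator Σ(y_t−ȳ)² = 20.1000
r_3 = -0.1700 / 20.1000 = -0.008

-0.008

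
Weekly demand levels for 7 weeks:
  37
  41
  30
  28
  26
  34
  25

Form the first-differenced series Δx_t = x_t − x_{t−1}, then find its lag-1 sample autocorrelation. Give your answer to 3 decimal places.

First differences Δx: 4, -11, -2, -2, 8, -9
Mean of differences = -2.0000
Numerator Σ(Δx_t−Δx̄)(Δx_{t+1}−Δx̄) = -124.0000
Denominator Σ(Δx_t−Δx̄)² = 266.0000
r_1(Δx) = -124.0000 / 266.0000 = -0.466

-0.466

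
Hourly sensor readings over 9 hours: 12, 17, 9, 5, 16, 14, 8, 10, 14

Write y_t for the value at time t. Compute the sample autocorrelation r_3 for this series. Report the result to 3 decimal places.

Mean ȳ = (12 + 17 + 9 + 5 + 16 + 14 + 8 + 10 + 14)/9 = 11.6667
Numerator Σ_{t=1}^{6}(y_t−ȳ)(y_{t+3}−ȳ) = 37.3333
Denominator Σ(y_t−ȳ)² = 126.0000
r_3 = 37.3333 / 126.0000 = 0.296

0.296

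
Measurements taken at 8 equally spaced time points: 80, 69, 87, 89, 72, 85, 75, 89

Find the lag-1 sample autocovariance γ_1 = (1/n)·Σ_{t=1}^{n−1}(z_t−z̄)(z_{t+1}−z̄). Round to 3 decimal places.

Mean z̄ = (80 + 69 + 87 + 89 + 72 + 85 + 75 + 89)/8 = 80.7500
Deviations: -0.7500, -11.7500, 6.2500, 8.2500, -8.7500, 4.2500, -5.7500, 8.2500
Σ_{t=1}^{7}(z_t−z̄)(z_{t+1}−z̄) = -194.3125
γ_1 = -194.3125 / 8 = -24.289

-24.289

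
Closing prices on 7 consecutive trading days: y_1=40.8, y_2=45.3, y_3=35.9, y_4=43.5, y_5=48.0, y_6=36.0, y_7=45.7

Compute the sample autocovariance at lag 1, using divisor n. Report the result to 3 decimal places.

-11.750

Mean ȳ = (40.8 + 45.3 + 35.9 + 43.5 + 48.0 + 36.0 + 45.7)/7 = 42.1714
Σ_{t=1}^{6}(y_t−ȳ)(y_{t+1}−ȳ) = -82.2465
γ_1 = -82.2465 / 7 = -11.750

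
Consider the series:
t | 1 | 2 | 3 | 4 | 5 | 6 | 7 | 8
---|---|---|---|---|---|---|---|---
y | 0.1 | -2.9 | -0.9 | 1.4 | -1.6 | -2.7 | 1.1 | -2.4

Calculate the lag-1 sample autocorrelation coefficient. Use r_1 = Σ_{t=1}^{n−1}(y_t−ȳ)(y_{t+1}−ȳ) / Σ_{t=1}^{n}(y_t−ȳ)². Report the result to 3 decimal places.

Mean ȳ = (0.1 − 2.9 − 0.9 + 1.4 − 1.6 − 2.7 + 1.1 − 2.4)/8 = -0.9875
Numerator Σ_{t=1}^{7}(y_t−ȳ)(y_{t+1}−ȳ) = -8.9752
Denominator Σ(y_t−ȳ)² = 20.2088
r_1 = -8.9752 / 20.2088 = -0.444

-0.444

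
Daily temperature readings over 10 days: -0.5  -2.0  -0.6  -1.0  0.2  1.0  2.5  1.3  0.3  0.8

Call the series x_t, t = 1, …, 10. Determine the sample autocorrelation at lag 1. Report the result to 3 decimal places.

0.590

Mean x̄ = (-0.5 − 2.0 − 0.6 − 1.0 + 0.2 + 1.0 + 2.5 + 1.3 + 0.3 + 0.8)/10 = 0.2000
Numerator Σ_{t=1}^{9}(x_t−x̄)(x_{t+1}−x̄) = 8.8000
Denominator Σ(x_t−x̄)² = 14.9200
r_1 = 8.8000 / 14.9200 = 0.590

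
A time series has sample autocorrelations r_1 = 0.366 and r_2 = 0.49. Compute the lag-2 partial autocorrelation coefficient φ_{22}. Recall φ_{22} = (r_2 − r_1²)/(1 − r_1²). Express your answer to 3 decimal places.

φ_{22} = (r_2 − r_1²) / (1 − r_1²)
r_1² = (0.366)² = 0.133956
Numerator = 0.49 − 0.1340 = 0.3560; denominator = 1 − 0.1340 = 0.8660
φ_{22} = 0.3560 / 0.8660 = 0.411

0.411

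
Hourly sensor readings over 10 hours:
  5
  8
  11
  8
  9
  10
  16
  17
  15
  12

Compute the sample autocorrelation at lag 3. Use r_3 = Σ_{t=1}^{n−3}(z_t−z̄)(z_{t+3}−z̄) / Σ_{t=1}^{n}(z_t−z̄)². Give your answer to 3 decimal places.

-0.014

Mean z̄ = (5 + 8 + 11 + 8 + 9 + 10 + 16 + 17 + 15 + 12)/10 = 11.1000
Σ(z_t−z̄)(z_{t+3}−z̄) = (18.9100) + (6.5100) + (0.1100) + (-15.1900) + (-12.3900) + (-4.2900) + (4.4100) = -1.9300
Denominator Σ(z_t−z̄)² = 136.9000
r_3 = -1.9300 / 136.9000 = -0.014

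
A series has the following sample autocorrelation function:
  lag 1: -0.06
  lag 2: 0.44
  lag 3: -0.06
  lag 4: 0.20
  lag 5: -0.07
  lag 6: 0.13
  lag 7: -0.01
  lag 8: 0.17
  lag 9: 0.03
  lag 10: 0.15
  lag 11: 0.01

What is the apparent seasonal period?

2

The largest autocorrelation is r_2 = 0.44, with weaker echoes at lags 4 (0.20), 8 (0.17) and 10 (0.15); the remaining lags stay at or below 0.13.
The dominant spike at lag 2 indicates a seasonal period of 2.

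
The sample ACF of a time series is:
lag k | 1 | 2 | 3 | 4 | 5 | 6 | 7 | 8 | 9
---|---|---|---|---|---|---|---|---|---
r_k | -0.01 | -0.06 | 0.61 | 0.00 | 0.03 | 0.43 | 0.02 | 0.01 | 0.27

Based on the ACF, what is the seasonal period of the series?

The largest autocorrelation is r_3 = 0.61, with weaker echoes at lags 6 (0.43) and 9 (0.27); the remaining lags stay at or below 0.03.
The dominant spike at lag 3 indicates a seasonal period of 3.

3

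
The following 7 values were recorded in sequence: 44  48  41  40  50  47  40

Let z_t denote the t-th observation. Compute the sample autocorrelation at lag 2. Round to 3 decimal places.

-0.689

Mean z̄ = (44 + 48 + 41 + 40 + 50 + 47 + 40)/7 = 44.2857
Σ(z_t−z̄)(z_{t+2}−z̄) = (0.9388) + (-15.9184) + (-18.7755) + (-11.6327) + (-24.4898) = -69.8776
Denominator Σ(z_t−z̄)² = 101.4286
r_2 = -69.8776 / 101.4286 = -0.689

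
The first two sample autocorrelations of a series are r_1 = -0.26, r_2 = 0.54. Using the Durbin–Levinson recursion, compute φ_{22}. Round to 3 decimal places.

φ_{22} = (r_2 − r_1²) / (1 − r_1²)
r_1² = (-0.26)² = 0.0676
Numerator = 0.54 − 0.0676 = 0.4724; denominator = 1 − 0.0676 = 0.9324
φ_{22} = 0.4724 / 0.9324 = 0.507

0.507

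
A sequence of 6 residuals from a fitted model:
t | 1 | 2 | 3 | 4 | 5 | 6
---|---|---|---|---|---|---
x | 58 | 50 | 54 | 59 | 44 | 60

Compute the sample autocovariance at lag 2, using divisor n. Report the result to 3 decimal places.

Mean x̄ = (58 + 50 + 54 + 59 + 44 + 60)/6 = 54.1667
Σ_{t=1}^{4}(x_t−x̄)(x_{t+2}−x̄) = 9.1111
γ_2 = 9.1111 / 6 = 1.519

1.519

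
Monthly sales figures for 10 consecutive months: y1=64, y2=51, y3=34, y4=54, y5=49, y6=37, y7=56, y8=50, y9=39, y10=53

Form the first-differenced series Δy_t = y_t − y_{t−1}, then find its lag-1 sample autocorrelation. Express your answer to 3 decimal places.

First differences Δy: -13, -17, 20, -5, -12, 19, -6, -11, 14
Mean of differences = -1.2222
Numerator Σ(Δy_t−Δȳ)(Δy_{t+1}−Δȳ) = -605.1605
Denominator Σ(Δy_t−Δȳ)² = 1727.5556
r_1(Δy) = -605.1605 / 1727.5556 = -0.350

-0.350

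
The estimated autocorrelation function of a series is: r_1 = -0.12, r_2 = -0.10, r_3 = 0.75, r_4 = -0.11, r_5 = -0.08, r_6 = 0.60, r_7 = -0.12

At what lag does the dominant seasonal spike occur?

3

The largest autocorrelation is r_3 = 0.75, with a weaker echo at lag 6 (0.60); the remaining lags stay at or below -0.08.
The dominant spike at lag 3 indicates a seasonal period of 3.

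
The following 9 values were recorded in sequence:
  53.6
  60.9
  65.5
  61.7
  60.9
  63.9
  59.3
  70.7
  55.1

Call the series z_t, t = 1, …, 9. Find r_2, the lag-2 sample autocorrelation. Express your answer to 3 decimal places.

0.021

Mean z̄ = (53.6 + 60.9 + 65.5 + 61.7 + 60.9 + 63.9 + 59.3 + 70.7 + 55.1)/9 = 61.2889
Σ(z_t−z̄)(z_{t+2}−z̄) = (-32.3788) + (-0.1599) + (-1.6377) + (1.0735) + (0.7735) + (24.5735) + (12.3090) = 4.5531
Denominator Σ(z_t−z̄)² = 214.9689
r_2 = 4.5531 / 214.9689 = 0.021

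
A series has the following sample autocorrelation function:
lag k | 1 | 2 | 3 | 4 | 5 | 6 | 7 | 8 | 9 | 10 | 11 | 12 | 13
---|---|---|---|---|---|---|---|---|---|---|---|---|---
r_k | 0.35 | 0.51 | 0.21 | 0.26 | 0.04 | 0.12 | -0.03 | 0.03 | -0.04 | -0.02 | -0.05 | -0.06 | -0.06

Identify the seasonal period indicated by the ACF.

The largest autocorrelation is r_2 = 0.51; the remaining lags stay at or below 0.35.
The dominant spike at lag 2 indicates a seasonal period of 2.

2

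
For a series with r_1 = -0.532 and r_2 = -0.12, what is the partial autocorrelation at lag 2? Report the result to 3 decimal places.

-0.562

φ_{22} = (r_2 − r_1²) / (1 − r_1²)
r_1² = (-0.532)² = 0.283024
Numerator = -0.12 − 0.2830 = -0.4030; denominator = 1 − 0.2830 = 0.7170
φ_{22} = -0.4030 / 0.7170 = -0.562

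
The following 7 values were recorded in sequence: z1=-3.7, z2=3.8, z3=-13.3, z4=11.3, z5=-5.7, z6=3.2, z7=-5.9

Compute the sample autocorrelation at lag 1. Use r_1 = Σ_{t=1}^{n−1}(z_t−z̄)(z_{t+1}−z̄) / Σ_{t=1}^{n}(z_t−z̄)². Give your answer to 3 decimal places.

Mean z̄ = (-3.7 + 3.8 − 13.3 + 11.3 − 5.7 + 3.2 − 5.9)/7 = -1.4714
Deviations from mean: -2.2286, 5.2714, -11.8286, 12.7714, -4.2286, 4.6714, -4.4286
Σ(z_t−z̄)(z_{t+1}−z̄) = (-11.7478) + (-62.3535) + (-151.0678) + (-54.0049) + (-19.7535) + (-20.6878) = -319.6151
Denominator Σ(z_t−z̄)² = 395.0943
r_1 = -319.6151 / 395.0943 = -0.809

-0.809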